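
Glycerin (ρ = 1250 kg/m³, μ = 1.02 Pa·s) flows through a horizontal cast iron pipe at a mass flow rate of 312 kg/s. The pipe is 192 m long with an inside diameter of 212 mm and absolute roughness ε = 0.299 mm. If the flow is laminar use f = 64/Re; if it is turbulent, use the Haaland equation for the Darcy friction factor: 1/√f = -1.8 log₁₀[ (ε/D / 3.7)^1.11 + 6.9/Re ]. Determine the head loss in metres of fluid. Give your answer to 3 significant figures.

h_f ≈ 80.4 m

A = πD²/4 = π(0.212)²/4 = 0.0353 m²; mean velocity V = ṁ/(ρA) = 312/(1250 · 0.0353) = 7.071 m/s.
Reynolds number Re = ρVD/μ = 1250 · 7.071 · 0.212 / 1.02 = 1837.
Re < 2300 → laminar flow, so f = 64/Re = 64/1837 = 0.03484 (the turbulent correlation is not needed).
Darcy-Weisbach: ΔP = f(L/D)(ρV²/2) = 0.03484·(192/0.212)·(1250·7.071²/2) = 0.03484·905.7·3.125e+04 = 9.86e+05 Pa.
Head loss h_f = ΔP/(ρg) = 9.86e+05/(1250·9.81) = 80.4 m.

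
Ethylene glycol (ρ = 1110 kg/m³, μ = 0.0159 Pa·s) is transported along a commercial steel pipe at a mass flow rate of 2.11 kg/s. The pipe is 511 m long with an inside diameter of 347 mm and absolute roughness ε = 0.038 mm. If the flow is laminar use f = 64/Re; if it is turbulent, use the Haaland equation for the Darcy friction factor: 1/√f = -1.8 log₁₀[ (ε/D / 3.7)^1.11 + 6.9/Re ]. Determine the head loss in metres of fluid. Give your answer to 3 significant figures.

h_f ≈ 0.00399 m

A = πD²/4 = π(0.347)²/4 = 0.09457 m²; mean velocity V = ṁ/(ρA) = 2.11/(1110 · 0.09457) = 0.0201 m/s.
Reynolds number Re = ρVD/μ = 1110 · 0.0201 · 0.347 / 0.0159 = 486.9.
Re < 2300 → laminar flow, so f = 64/Re = 64/486.9 = 0.1314 (the turbulent correlation is not needed).
Darcy-Weisbach: ΔP = f(L/D)(ρV²/2) = 0.1314·(511/0.347)·(1110·0.0201²/2) = 0.1314·1473·0.2242 = 43.4 Pa.
Head loss h_f = ΔP/(ρg) = 43.4/(1110·9.81) = 0.00399 m.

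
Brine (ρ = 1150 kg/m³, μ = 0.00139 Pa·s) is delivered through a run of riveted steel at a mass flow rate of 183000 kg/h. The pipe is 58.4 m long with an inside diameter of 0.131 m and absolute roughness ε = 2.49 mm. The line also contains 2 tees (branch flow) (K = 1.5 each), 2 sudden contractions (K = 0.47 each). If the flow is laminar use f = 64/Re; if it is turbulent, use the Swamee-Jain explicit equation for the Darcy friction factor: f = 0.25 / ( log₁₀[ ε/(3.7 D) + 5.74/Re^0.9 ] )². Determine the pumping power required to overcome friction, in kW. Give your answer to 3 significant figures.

ṁ = 183000 kg/h = 183000/3600 = 50.83 kg/s.
A = πD²/4 = π(0.131)²/4 = 0.01348 m²; mean velocity V = ṁ/(ρA) = 50.83/(1150 · 0.01348) = 3.28 m/s.
Reynolds number Re = ρVD/μ = 1150 · 3.28 · 0.131 / 0.00139 = 3.554e+05.
Re > 4000 → turbulent. Relative roughness ε/D = 0.00249/0.131 = 0.019. Swamee-Jain: f = 0.25/(log₁₀[0.019/3.7 + 5.74/3.554e+05^0.9])² = 0.25/(log₁₀[0.00514 + 5.8e-05])² = 0.25/(-2.284)² = 0.04791.
Total minor-loss coefficient ΣK = 2·1.5 + 2·0.47 = 3.94.
ΔP = [f·L/D + ΣK]·(ρV²/2) = [0.04791·58.4/0.131 + 3.94]·(1150·3.28²/2) = [21.36 + 3.94]·6184 = 1.564e+05 Pa.
Q = ṁ/ρ = 50.83/1150 = 0.0442 m³/s.
Pumping power P = QΔP = 0.0442·1.564e+05 = 6915 W = 6.92 kW.

P ≈ 6.92 kW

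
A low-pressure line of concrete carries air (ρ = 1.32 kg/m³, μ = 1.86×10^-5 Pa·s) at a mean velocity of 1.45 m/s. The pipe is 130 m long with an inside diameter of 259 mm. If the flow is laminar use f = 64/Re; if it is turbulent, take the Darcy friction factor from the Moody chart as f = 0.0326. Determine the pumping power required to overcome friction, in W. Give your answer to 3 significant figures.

Reynolds number Re = ρVD/μ = 1.32 · 1.45 · 0.259 / 1.86e-05 = 2.665e+04.
Re > 4000 → turbulent; use the Moody-chart value f = 0.0326.
Darcy-Weisbach: ΔP = f(L/D)(ρV²/2) = 0.0326·(130/0.259)·(1.32·1.45²/2) = 0.0326·501.9·1.388 = 22.71 Pa.
Q = V·A = 1.45·0.05269 = 0.07639 m³/s.
Pumping power P = QΔP = 0.07639·22.71 = 1.735 W = 1.73 W.

P ≈ 1.73 W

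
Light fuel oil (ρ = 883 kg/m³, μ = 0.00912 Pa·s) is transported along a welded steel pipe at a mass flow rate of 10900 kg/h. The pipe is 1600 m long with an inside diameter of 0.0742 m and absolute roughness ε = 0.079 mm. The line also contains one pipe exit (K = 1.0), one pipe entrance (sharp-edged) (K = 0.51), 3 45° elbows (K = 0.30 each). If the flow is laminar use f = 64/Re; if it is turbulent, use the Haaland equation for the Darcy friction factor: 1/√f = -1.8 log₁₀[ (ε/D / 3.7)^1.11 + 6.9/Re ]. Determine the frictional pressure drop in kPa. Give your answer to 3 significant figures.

ṁ = 10900 kg/h = 10900/3600 = 3.028 kg/s.
A = πD²/4 = π(0.0742)²/4 = 0.004324 m²; mean velocity V = ṁ/(ρA) = 3.028/(883 · 0.004324) = 0.793 m/s.
Reynolds number Re = ρVD/μ = 883 · 0.793 · 0.0742 / 0.00912 = 5697.
Re > 4000 → turbulent. Relative roughness ε/D = 7.9e-05/0.0742 = 0.00106. Haaland: 1/√f = -1.8 log₁₀[(0.00106/3.7)^1.11 + 6.9/5697] = -1.8 log₁₀[0.000117 + 0.00121] = 5.178, so f = 0.0373.
Total minor-loss coefficient ΣK = 1·1 + 1·0.51 + 3·0.3 = 2.41.
ΔP = [f·L/D + ΣK]·(ρV²/2) = [0.0373·1600/0.0742 + 2.41]·(883·0.793²/2) = [804.3 + 2.41]·277.6 = 2.24e+05 Pa.
ΔP = 2.24e+05 Pa = 224 kPa.

ΔP ≈ 224 kPa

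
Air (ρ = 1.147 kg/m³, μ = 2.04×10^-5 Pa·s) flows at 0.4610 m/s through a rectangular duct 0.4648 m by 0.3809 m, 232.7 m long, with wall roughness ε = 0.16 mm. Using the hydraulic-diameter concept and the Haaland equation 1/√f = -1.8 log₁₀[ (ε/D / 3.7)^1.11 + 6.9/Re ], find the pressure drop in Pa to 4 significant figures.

Hydraulic diameter D_h = 4A/P = 4·(0.4648·0.3809)/(2·(0.4648+0.3809)) = 0.7082/1.691 = 0.4187 m.
Re = ρVD_h/μ = 1.147·0.461·0.4187/2.04e-05 = 1.085e+04.
ε/D_h = 0.00016/0.4187 = 0.000382; Haaland gives 1/√f = -1.8 log₁₀[3.76e-05+0.000636] = 5.709, so f = 0.03068.
ΔP = f(L/D_h)(ρV²/2) = 0.03068·232.7/0.4187·0.1219 = 2.078 Pa.

ΔP ≈ 2.078 Pa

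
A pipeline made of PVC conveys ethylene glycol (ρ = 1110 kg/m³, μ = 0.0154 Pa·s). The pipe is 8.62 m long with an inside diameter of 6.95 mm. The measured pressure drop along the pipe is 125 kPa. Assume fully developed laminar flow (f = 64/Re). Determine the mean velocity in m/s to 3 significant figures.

For laminar flow, f = 64/Re with Re = ρVD/μ, so Darcy-Weisbach reduces to ΔP = 32μLV/D². Solving for V: V = ΔP·D²/(32μL) = 1.25e+05·(0.00695)²/(32·0.0154·8.62) = 1.421 m/s.
Check: Re = ρVD/μ = 1110·1.421·0.00695/0.0154 = 712 < 2300, so the laminar assumption holds.

V ≈ 1.42 m/s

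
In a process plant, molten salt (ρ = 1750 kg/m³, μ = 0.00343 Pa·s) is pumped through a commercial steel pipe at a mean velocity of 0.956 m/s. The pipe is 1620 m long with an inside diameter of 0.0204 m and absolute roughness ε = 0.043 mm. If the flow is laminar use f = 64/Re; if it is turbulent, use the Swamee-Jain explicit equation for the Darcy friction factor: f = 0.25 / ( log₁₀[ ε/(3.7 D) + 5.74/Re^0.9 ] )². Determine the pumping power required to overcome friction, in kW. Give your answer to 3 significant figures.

P ≈ 0.683 kW

Reynolds number Re = ρVD/μ = 1750 · 0.956 · 0.0204 / 0.00343 = 9950.
Re > 4000 → turbulent. Relative roughness ε/D = 4.3e-05/0.0204 = 0.00211. Swamee-Jain: f = 0.25/(log₁₀[0.00211/3.7 + 5.74/9950^0.9])² = 0.25/(log₁₀[0.00057 + 0.00145])² = 0.25/(-2.695)² = 0.03442.
Darcy-Weisbach: ΔP = f(L/D)(ρV²/2) = 0.03442·(1620/0.0204)·(1750·0.956²/2) = 0.03442·7.941e+04·799.7 = 2.186e+06 Pa.
Q = V·A = 0.956·0.0003269 = 0.0003125 m³/s.
Pumping power P = QΔP = 0.0003125·2.186e+06 = 683.0 W = 0.683 kW.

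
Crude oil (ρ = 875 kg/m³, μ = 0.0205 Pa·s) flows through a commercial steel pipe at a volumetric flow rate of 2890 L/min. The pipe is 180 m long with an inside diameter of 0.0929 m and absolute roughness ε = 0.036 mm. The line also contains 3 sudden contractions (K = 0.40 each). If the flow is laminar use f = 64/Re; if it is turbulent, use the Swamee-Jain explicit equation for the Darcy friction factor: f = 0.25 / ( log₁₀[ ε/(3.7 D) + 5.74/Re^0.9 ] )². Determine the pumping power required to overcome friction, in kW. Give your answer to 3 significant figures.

Q = 2890 L/min = 2890/60000 = 0.04817 m³/s.
Cross-sectional area A = πD²/4 = π(0.0929)²/4 = 0.006778 m²; mean velocity V = Q/A = 0.04817/0.006778 = 7.106 m/s.
Reynolds number Re = ρVD/μ = 875 · 7.106 · 0.0929 / 0.0205 = 2.818e+04.
Re > 4000 → turbulent. Relative roughness ε/D = 3.6e-05/0.0929 = 0.000388. Swamee-Jain: f = 0.25/(log₁₀[0.000388/3.7 + 5.74/2.818e+04^0.9])² = 0.25/(log₁₀[0.000105 + 0.000568])² = 0.25/(-3.172)² = 0.02484.
Total minor-loss coefficient ΣK = 3·0.4 = 1.2.
ΔP = [f·L/D + ΣK]·(ρV²/2) = [0.02484·180/0.0929 + 1.2]·(875·7.106²/2) = [48.13 + 1.2]·2.209e+04 = 1.09e+06 Pa.
Pumping power P = QΔP = 0.04817·1.09e+06 = 52490 W = 52.5 kW.

P ≈ 52.5 kW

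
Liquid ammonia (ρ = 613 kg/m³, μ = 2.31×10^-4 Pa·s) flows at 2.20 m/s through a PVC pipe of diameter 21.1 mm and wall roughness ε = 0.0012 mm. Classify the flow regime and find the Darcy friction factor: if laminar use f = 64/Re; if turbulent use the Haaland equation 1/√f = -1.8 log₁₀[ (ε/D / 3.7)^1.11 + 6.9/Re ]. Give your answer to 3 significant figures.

Re = ρVD/μ = 613·2.2·0.0211/0.000231 = 1.232e+05.
Re > 4000 → turbulent. ε/D = 1.2e-06/0.0211 = 5.69e-05; Haaland: 1/√f = -1.8 log₁₀[4.54e-06 + 5.6e-05] = 7.592, so f = 0.01735.

f ≈ 0.0173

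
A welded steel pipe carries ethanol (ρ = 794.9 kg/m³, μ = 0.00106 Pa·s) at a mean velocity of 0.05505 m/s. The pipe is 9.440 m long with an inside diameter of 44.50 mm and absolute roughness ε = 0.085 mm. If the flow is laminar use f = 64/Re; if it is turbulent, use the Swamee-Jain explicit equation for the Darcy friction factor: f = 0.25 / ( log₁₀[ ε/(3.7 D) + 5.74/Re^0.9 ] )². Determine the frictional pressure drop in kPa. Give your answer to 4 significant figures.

Reynolds number Re = ρVD/μ = 794.9 · 0.05505 · 0.0445 / 0.00106 = 1837.
Re < 2300 → laminar flow, so f = 64/Re = 64/1837 = 0.03484 (the turbulent correlation is not needed).
Darcy-Weisbach: ΔP = f(L/D)(ρV²/2) = 0.03484·(9.44/0.0445)·(794.9·0.05505²/2) = 0.03484·212.1·1.204 = 8.902 Pa.
ΔP = 8.902 Pa = 0.008902 kPa.

ΔP ≈ 0.008902 kPa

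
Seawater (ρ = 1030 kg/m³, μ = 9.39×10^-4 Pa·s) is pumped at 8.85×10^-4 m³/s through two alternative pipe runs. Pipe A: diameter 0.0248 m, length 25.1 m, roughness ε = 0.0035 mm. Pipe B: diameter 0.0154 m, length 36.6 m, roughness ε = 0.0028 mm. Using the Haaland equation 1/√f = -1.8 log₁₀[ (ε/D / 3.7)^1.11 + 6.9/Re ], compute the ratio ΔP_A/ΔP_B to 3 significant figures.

ΔP_A/ΔP_B ≈ 0.0690

Pipe A: V = Q/A = 0.000885/0.0004831 = 1.832 m/s; Re = 4.984e+04; ε/D = 0.000141; Haaland → f = 0.02114; ΔP_A = f(L/D)(ρV²/2) = 3.698e+04 Pa.
Pipe B: V = Q/A = 0.000885/0.0001863 = 4.751 m/s; Re = 8.026e+04; ε/D = 0.000182; Haaland → f = 0.01939; ΔP_B = f(L/D)(ρV²/2) = 5.358e+05 Pa.
ΔP_A/ΔP_B = 3.698e+04/5.358e+05 = 0.0690.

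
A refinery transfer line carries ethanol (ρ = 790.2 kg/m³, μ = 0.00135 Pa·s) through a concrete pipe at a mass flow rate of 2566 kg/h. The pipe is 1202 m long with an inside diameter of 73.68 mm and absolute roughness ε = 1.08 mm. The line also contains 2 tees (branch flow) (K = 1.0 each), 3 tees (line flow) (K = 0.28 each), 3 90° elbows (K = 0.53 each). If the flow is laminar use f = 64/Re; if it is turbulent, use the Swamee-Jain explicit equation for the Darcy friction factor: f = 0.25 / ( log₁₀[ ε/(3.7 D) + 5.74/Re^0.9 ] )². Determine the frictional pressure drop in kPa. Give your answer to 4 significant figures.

ΔP ≈ 14.23 kPa

ṁ = 2566 kg/h = 2566/3600 = 0.7128 kg/s.
A = πD²/4 = π(0.07368)²/4 = 0.004264 m²; mean velocity V = ṁ/(ρA) = 0.7128/(790.2 · 0.004264) = 0.2116 m/s.
Reynolds number Re = ρVD/μ = 790.2 · 0.2116 · 0.07368 / 0.00135 = 9124.
Re > 4000 → turbulent. Relative roughness ε/D = 0.00108/0.07368 = 0.0147. Swamee-Jain: f = 0.25/(log₁₀[0.0147/3.7 + 5.74/9124^0.9])² = 0.25/(log₁₀[0.00396 + 0.00157])² = 0.25/(-2.257)² = 0.04906.
Total minor-loss coefficient ΣK = 2·1 + 3·0.28 + 3·0.53 = 4.43.
ΔP = [f·L/D + ΣK]·(ρV²/2) = [0.04906·1202/0.07368 + 4.43]·(790.2·0.2116²/2) = [800.3 + 4.43]·17.68 = 1.423e+04 Pa.
ΔP = 1.423e+04 Pa = 14.23 kPa.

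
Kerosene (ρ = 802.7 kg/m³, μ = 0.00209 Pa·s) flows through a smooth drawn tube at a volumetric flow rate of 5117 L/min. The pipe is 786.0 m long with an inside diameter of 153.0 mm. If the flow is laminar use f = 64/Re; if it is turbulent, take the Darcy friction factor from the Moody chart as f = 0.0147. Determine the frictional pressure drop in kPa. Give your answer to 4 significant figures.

ΔP ≈ 652.2 kPa

Q = 5117 L/min = 5117/60000 = 0.08528 m³/s.
Cross-sectional area A = πD²/4 = π(0.153)²/4 = 0.01839 m²; mean velocity V = Q/A = 0.08528/0.01839 = 4.639 m/s.
Reynolds number Re = ρVD/μ = 802.7 · 4.639 · 0.153 / 0.00209 = 2.726e+05.
Re > 4000 → turbulent; use the Moody-chart value f = 0.0147.
Darcy-Weisbach: ΔP = f(L/D)(ρV²/2) = 0.0147·(786/0.153)·(802.7·4.639²/2) = 0.0147·5137·8636 = 6.522e+05 Pa.
ΔP = 6.522e+05 Pa = 652.2 kPa.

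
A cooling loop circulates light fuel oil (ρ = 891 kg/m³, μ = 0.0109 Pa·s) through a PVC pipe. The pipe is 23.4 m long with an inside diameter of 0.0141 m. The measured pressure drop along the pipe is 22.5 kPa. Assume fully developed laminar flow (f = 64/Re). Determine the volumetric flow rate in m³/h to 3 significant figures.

For laminar flow, f = 64/Re with Re = ρVD/μ, so Darcy-Weisbach reduces to ΔP = 32μLV/D². Solving for V: V = ΔP·D²/(32μL) = 2.25e+04·(0.0141)²/(32·0.0109·23.4) = 0.5481 m/s.
Check: Re = ρVD/μ = 891·0.5481·0.0141/0.0109 = 631.7 < 2300, so the laminar assumption holds.
Q = V·A = 0.5481·(π/4·0.0141²) = 8.558e-05 m³/s = 0.308 m³/h.

Q ≈ 0.308 m³/h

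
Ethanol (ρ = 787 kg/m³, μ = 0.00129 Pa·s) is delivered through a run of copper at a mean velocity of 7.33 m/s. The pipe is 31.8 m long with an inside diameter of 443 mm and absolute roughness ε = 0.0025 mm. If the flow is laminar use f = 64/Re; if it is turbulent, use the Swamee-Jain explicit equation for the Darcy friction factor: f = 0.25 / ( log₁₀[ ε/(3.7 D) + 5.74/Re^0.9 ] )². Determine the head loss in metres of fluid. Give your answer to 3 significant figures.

h_f ≈ 2.08 m

Reynolds number Re = ρVD/μ = 787 · 7.33 · 0.443 / 0.00129 = 1.981e+06.
Re > 4000 → turbulent. Relative roughness ε/D = 2.5e-06/0.443 = 5.64e-06. Swamee-Jain: f = 0.25/(log₁₀[5.64e-06/3.7 + 5.74/1.981e+06^0.9])² = 0.25/(log₁₀[1.53e-06 + 1.24e-05])² = 0.25/(-4.858)² = 0.01059.
Darcy-Weisbach: ΔP = f(L/D)(ρV²/2) = 0.01059·(31.8/0.443)·(787·7.33²/2) = 0.01059·71.78·2.114e+04 = 1.608e+04 Pa.
Head loss h_f = ΔP/(ρg) = 1.608e+04/(787·9.81) = 2.08 m.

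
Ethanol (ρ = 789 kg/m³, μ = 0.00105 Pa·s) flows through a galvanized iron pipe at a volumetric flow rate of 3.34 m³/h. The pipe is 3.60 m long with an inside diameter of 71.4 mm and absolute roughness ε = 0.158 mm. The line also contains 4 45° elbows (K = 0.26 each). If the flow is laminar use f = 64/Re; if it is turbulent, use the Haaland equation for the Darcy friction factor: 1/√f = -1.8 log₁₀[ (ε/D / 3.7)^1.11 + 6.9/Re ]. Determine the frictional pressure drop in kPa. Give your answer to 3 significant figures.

Q = 3.34 m³/h = 3.34/3600 = 0.0009278 m³/s.
Cross-sectional area A = πD²/4 = π(0.0714)²/4 = 0.004004 m²; mean velocity V = Q/A = 0.0009278/0.004004 = 0.2317 m/s.
Reynolds number Re = ρVD/μ = 789 · 0.2317 · 0.0714 / 0.00105 = 1.243e+04.
Re > 4000 → turbulent. Relative roughness ε/D = 0.000158/0.0714 = 0.00221. Haaland: 1/√f = -1.8 log₁₀[(0.00221/3.7)^1.11 + 6.9/1.243e+04] = -1.8 log₁₀[0.000264 + 0.000555] = 5.556, so f = 0.0324.
Total minor-loss coefficient ΣK = 4·0.26 = 1.04.
ΔP = [f·L/D + ΣK]·(ρV²/2) = [0.0324·3.6/0.0714 + 1.04]·(789·0.2317²/2) = [1.634 + 1.04]·21.18 = 56.63 Pa.
ΔP = 56.63 Pa = 0.0566 kPa.

ΔP ≈ 0.0566 kPa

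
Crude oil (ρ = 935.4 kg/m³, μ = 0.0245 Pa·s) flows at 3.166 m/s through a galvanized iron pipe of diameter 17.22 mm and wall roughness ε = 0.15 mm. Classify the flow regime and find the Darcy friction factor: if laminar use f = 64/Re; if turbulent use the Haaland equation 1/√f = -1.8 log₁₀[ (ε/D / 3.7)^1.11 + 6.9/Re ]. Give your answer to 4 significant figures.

f ≈ 0.03075

Re = ρVD/μ = 935.4·3.166·0.01722/0.0245 = 2081.
Re < 2300 → laminar, so f = 64/Re = 0.03075 (roughness is irrelevant in laminar flow).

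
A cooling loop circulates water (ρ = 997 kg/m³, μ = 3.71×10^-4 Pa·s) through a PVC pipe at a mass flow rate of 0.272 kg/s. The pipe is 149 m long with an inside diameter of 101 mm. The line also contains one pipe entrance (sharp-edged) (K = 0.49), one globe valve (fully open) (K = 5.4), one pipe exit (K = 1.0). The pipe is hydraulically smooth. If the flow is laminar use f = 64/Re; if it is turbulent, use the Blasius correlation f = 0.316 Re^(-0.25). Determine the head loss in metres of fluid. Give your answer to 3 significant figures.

A = πD²/4 = π(0.101)²/4 = 0.008012 m²; mean velocity V = ṁ/(ρA) = 0.272/(997 · 0.008012) = 0.03405 m/s.
Reynolds number Re = ρVD/μ = 997 · 0.03405 · 0.101 / 0.000371 = 9242.
Re > 4000 → turbulent. Smooth-pipe (Blasius): f = 0.316 Re^(-0.25) = 0.316/(9242)^0.25 = 0.03223.
Total minor-loss coefficient ΣK = 1·0.49 + 1·5.4 + 1·1 = 6.89.
ΔP = [f·L/D + ΣK]·(ρV²/2) = [0.03223·149/0.101 + 6.89]·(997·0.03405²/2) = [47.55 + 6.89]·0.578 = 31.46 Pa.
Head loss h_f = ΔP/(ρg) = 31.46/(997·9.81) = 0.00322 m.

h_f ≈ 0.00322 m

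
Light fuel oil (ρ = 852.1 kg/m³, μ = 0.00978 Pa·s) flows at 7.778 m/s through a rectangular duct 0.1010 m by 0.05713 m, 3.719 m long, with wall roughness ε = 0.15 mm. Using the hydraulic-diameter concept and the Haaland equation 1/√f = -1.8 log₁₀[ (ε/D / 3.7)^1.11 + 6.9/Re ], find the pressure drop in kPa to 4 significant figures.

ΔP ≈ 34.73 kPa

Hydraulic diameter D_h = 4A/P = 4·(0.101·0.05713)/(2·(0.101+0.05713)) = 0.02308/0.3163 = 0.07298 m.
Re = ρVD_h/μ = 852.1·7.778·0.07298/0.00978 = 4.946e+04.
ε/D_h = 0.00015/0.07298 = 0.00206; Haaland gives 1/√f = -1.8 log₁₀[0.000244+0.00014] = 6.15, so f = 0.02644.
ΔP = f(L/D_h)(ρV²/2) = 0.02644·3.719/0.07298·2.577e+04 = 3.473e+04 Pa.
ΔP = 34.73 kPa.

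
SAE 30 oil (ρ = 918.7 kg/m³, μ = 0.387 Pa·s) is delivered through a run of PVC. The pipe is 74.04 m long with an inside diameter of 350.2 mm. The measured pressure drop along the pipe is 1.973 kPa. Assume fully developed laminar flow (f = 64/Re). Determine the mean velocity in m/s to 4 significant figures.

For laminar flow, f = 64/Re with Re = ρVD/μ, so Darcy-Weisbach reduces to ΔP = 32μLV/D². Solving for V: V = ΔP·D²/(32μL) = 1973·(0.3502)²/(32·0.387·74.04) = 0.2639 m/s.
Check: Re = ρVD/μ = 918.7·0.2639·0.3502/0.387 = 219.4 < 2300, so the laminar assumption holds.

V ≈ 0.2639 m/s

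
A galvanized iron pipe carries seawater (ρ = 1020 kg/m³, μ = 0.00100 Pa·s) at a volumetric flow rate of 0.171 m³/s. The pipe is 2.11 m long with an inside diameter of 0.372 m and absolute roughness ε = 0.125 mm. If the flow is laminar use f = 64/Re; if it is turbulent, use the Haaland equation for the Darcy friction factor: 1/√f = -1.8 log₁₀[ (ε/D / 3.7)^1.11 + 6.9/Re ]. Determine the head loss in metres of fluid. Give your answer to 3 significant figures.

Cross-sectional area A = πD²/4 = π(0.372)²/4 = 0.1087 m²; mean velocity V = Q/A = 0.171/0.1087 = 1.573 m/s.
Reynolds number Re = ρVD/μ = 1020 · 1.573 · 0.372 / 0.001 = 5.97e+05.
Re > 4000 → turbulent. Relative roughness ε/D = 0.000125/0.372 = 0.000336. Haaland: 1/√f = -1.8 log₁₀[(0.000336/3.7)^1.11 + 6.9/5.97e+05] = -1.8 log₁₀[3.26e-05 + 1.16e-05] = 7.839, so f = 0.01628.
Darcy-Weisbach: ΔP = f(L/D)(ρV²/2) = 0.01628·(2.11/0.372)·(1020·1.573²/2) = 0.01628·5.672·1262 = 116.5 Pa.
Head loss h_f = ΔP/(ρg) = 116.5/(1020·9.81) = 0.0116 m.

h_f ≈ 0.0116 m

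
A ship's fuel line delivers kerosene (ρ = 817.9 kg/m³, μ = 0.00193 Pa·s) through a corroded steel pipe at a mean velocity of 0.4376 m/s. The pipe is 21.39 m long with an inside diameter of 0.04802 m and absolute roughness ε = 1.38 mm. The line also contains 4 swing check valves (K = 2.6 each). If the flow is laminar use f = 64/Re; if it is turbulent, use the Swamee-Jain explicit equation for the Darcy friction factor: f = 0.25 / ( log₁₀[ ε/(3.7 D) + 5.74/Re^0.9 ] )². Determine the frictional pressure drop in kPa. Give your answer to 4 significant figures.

ΔP ≈ 2.934 kPa

Reynolds number Re = ρVD/μ = 817.9 · 0.4376 · 0.04802 / 0.00193 = 8905.
Re > 4000 → turbulent. Relative roughness ε/D = 0.00138/0.04802 = 0.0287. Swamee-Jain: f = 0.25/(log₁₀[0.0287/3.7 + 5.74/8905^0.9])² = 0.25/(log₁₀[0.00777 + 0.0016])² = 0.25/(-2.028)² = 0.06076.
Total minor-loss coefficient ΣK = 4·2.6 = 10.4.
ΔP = [f·L/D + ΣK]·(ρV²/2) = [0.06076·21.39/0.04802 + 10.4]·(817.9·0.4376²/2) = [27.07 + 10.4]·78.31 = 2934 Pa.
ΔP = 2934 Pa = 2.934 kPa.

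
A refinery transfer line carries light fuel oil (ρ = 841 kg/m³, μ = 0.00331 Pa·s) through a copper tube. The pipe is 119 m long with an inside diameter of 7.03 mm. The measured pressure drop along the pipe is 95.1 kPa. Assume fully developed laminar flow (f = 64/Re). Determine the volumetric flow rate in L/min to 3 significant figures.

Q ≈ 0.868 L/min

For laminar flow, f = 64/Re with Re = ρVD/μ, so Darcy-Weisbach reduces to ΔP = 32μLV/D². Solving for V: V = ΔP·D²/(32μL) = 9.51e+04·(0.00703)²/(32·0.00331·119) = 0.3729 m/s.
Check: Re = ρVD/μ = 841·0.3729·0.00703/0.00331 = 666 < 2300, so the laminar assumption holds.
Q = V·A = 0.3729·(π/4·0.00703²) = 1.447e-05 m³/s = 0.868 L/min.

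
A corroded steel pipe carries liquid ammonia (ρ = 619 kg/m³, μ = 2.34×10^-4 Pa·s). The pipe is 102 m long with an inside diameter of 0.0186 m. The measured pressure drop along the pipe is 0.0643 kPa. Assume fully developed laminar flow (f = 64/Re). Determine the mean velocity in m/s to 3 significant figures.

For laminar flow, f = 64/Re with Re = ρVD/μ, so Darcy-Weisbach reduces to ΔP = 32μLV/D². Solving for V: V = ΔP·D²/(32μL) = 64.3·(0.0186)²/(32·0.000234·102) = 0.02913 m/s.
Check: Re = ρVD/μ = 619·0.02913·0.0186/0.000234 = 1433 < 2300, so the laminar assumption holds.

V ≈ 0.0291 m/s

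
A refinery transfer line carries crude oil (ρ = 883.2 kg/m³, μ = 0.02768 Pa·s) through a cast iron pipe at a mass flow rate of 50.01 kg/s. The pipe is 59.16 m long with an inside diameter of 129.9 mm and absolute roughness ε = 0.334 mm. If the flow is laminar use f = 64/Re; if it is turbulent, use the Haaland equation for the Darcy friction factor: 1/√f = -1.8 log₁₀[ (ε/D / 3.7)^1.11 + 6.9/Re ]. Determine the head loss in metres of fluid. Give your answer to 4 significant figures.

h_f ≈ 13.15 m

A = πD²/4 = π(0.1299)²/4 = 0.01325 m²; mean velocity V = ṁ/(ρA) = 50.01/(883.2 · 0.01325) = 4.273 m/s.
Reynolds number Re = ρVD/μ = 883.2 · 4.273 · 0.1299 / 0.0277 = 1.771e+04.
Re > 4000 → turbulent. Relative roughness ε/D = 0.000334/0.1299 = 0.00257. Haaland: 1/√f = -1.8 log₁₀[(0.00257/3.7)^1.11 + 6.9/1.771e+04] = -1.8 log₁₀[0.000312 + 0.00039] = 5.677, so f = 0.03103.
Darcy-Weisbach: ΔP = f(L/D)(ρV²/2) = 0.03103·(59.16/0.1299)·(883.2·4.273²/2) = 0.03103·455.4·8061 = 1.139e+05 Pa.
Head loss h_f = ΔP/(ρg) = 1.139e+05/(883.2·9.81) = 13.15 m.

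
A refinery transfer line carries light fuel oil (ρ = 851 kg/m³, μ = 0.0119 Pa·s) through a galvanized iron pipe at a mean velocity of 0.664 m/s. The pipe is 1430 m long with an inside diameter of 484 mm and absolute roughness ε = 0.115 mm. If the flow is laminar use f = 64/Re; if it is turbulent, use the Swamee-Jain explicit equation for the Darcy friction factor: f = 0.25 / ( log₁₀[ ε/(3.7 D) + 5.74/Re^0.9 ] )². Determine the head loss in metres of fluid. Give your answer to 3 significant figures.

h_f ≈ 1.70 m

Reynolds number Re = ρVD/μ = 851 · 0.664 · 0.484 / 0.0119 = 2.298e+04.
Re > 4000 → turbulent. Relative roughness ε/D = 0.000115/0.484 = 0.000238. Swamee-Jain: f = 0.25/(log₁₀[0.000238/3.7 + 5.74/2.298e+04^0.9])² = 0.25/(log₁₀[6.42e-05 + 0.000682])² = 0.25/(-3.127)² = 0.02556.
Darcy-Weisbach: ΔP = f(L/D)(ρV²/2) = 0.02556·(1430/0.484)·(851·0.664²/2) = 0.02556·2955·187.6 = 1.417e+04 Pa.
Head loss h_f = ΔP/(ρg) = 1.417e+04/(851·9.81) = 1.70 m.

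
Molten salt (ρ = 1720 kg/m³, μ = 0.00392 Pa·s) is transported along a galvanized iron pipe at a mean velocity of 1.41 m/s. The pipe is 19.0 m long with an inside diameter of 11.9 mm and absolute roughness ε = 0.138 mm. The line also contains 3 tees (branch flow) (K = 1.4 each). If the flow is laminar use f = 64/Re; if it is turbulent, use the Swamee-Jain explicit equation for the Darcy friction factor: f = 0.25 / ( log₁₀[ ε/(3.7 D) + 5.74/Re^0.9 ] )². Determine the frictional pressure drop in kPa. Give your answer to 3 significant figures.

ΔP ≈ 136 kPa

Reynolds number Re = ρVD/μ = 1720 · 1.41 · 0.0119 / 0.00392 = 7362.
Re > 4000 → turbulent. Relative roughness ε/D = 0.000138/0.0119 = 0.0116. Swamee-Jain: f = 0.25/(log₁₀[0.0116/3.7 + 5.74/7362^0.9])² = 0.25/(log₁₀[0.00313 + 0.0019])² = 0.25/(-2.298)² = 0.04734.
Total minor-loss coefficient ΣK = 3·1.4 = 4.2.
ΔP = [f·L/D + ΣK]·(ρV²/2) = [0.04734·19/0.0119 + 4.2]·(1720·1.41²/2) = [75.58 + 4.2]·1710 = 1.364e+05 Pa.
ΔP = 1.364e+05 Pa = 136 kPa.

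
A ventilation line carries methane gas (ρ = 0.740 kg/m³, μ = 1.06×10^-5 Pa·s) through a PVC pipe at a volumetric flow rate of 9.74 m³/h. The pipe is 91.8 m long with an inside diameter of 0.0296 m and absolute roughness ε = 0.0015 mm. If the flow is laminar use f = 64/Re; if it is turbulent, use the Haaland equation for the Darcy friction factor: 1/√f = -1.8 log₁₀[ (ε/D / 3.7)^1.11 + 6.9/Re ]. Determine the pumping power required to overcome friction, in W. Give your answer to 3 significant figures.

P ≈ 1.57 W

Q = 9.74 m³/h = 9.74/3600 = 0.002706 m³/s.
Cross-sectional area A = πD²/4 = π(0.0296)²/4 = 0.0006881 m²; mean velocity V = Q/A = 0.002706/0.0006881 = 3.932 m/s.
Reynolds number Re = ρVD/μ = 0.74 · 3.932 · 0.0296 / 1.06e-05 = 8125.
Re > 4000 → turbulent. Relative roughness ε/D = 1.5e-06/0.0296 = 5.07e-05. Haaland: 1/√f = -1.8 log₁₀[(5.07e-05/3.7)^1.11 + 6.9/8125] = -1.8 log₁₀[4e-06 + 0.000849] = 5.524, so f = 0.03277.
Darcy-Weisbach: ΔP = f(L/D)(ρV²/2) = 0.03277·(91.8/0.0296)·(0.74·3.932²/2) = 0.03277·3101·5.72 = 581.3 Pa.
Pumping power P = QΔP = 0.002706·581.3 = 1.573 W = 1.57 W.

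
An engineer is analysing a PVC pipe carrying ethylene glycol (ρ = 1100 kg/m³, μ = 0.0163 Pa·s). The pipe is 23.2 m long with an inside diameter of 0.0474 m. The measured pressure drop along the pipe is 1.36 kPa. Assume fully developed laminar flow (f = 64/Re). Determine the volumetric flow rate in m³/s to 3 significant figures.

For laminar flow, f = 64/Re with Re = ρVD/μ, so Darcy-Weisbach reduces to ΔP = 32μLV/D². Solving for V: V = ΔP·D²/(32μL) = 1360·(0.0474)²/(32·0.0163·23.2) = 0.2525 m/s.
Check: Re = ρVD/μ = 1100·0.2525·0.0474/0.0163 = 807.7 < 2300, so the laminar assumption holds.
Q = V·A = 0.2525·(π/4·0.0474²) = 0.0004456 m³/s = 4.46×10^-4 m³/s.

Q ≈ 4.46×10^-4 m³/s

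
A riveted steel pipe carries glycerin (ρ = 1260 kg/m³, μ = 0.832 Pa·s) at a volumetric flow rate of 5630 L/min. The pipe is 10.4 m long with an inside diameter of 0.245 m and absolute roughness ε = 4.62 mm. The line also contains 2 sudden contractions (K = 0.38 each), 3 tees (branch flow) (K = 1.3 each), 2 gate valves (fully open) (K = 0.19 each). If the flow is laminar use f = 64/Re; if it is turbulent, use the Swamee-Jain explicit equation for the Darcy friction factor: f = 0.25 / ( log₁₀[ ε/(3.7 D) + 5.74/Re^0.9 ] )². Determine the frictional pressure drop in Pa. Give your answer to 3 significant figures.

ΔP ≈ 21800 Pa

Q = 5630 L/min = 5630/60000 = 0.09383 m³/s.
Cross-sectional area A = πD²/4 = π(0.245)²/4 = 0.04714 m²; mean velocity V = Q/A = 0.09383/0.04714 = 1.99 m/s.
Reynolds number Re = ρVD/μ = 1260 · 1.99 · 0.245 / 0.832 = 738.5.
Re < 2300 → laminar flow, so f = 64/Re = 64/738.5 = 0.08666 (the turbulent correlation is not needed).
Total minor-loss coefficient ΣK = 2·0.38 + 3·1.3 + 2·0.19 = 5.04.
ΔP = [f·L/D + ΣK]·(ρV²/2) = [0.08666·10.4/0.245 + 5.04]·(1260·1.99²/2) = [3.679 + 5.04]·2496 = 2.176e+04 Pa.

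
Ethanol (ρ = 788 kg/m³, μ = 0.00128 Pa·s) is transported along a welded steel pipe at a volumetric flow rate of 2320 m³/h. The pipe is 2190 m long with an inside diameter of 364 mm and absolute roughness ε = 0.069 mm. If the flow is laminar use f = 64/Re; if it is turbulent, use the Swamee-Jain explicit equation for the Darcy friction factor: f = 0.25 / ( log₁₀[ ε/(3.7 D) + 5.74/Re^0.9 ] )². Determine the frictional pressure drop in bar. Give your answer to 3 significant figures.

Q = 2320 m³/h = 2320/3600 = 0.6444 m³/s.
Cross-sectional area A = πD²/4 = π(0.364)²/4 = 0.1041 m²; mean velocity V = Q/A = 0.6444/0.1041 = 6.193 m/s.
Reynolds number Re = ρVD/μ = 788 · 6.193 · 0.364 / 0.00128 = 1.388e+06.
Re > 4000 → turbulent. Relative roughness ε/D = 6.9e-05/0.364 = 0.00019. Swamee-Jain: f = 0.25/(log₁₀[0.00019/3.7 + 5.74/1.388e+06^0.9])² = 0.25/(log₁₀[5.12e-05 + 1.7e-05])² = 0.25/(-4.166)² = 0.01441.
Darcy-Weisbach: ΔP = f(L/D)(ρV²/2) = 0.01441·(2190/0.364)·(788·6.193²/2) = 0.01441·6016·1.511e+04 = 1.31e+06 Pa.
ΔP = 1.31e+06 Pa = 13.1 bar.

ΔP ≈ 13.1 bar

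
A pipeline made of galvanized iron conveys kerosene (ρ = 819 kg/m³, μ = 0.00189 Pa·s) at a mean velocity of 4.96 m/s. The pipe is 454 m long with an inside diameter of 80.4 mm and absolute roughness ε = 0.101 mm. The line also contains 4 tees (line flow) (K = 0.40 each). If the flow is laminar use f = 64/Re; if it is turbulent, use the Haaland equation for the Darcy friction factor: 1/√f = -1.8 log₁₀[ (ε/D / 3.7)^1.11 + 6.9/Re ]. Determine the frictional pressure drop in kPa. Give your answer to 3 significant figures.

ΔP ≈ 1270 kPa

Reynolds number Re = ρVD/μ = 819 · 4.96 · 0.0804 / 0.00189 = 1.728e+05.
Re > 4000 → turbulent. Relative roughness ε/D = 0.000101/0.0804 = 0.00126. Haaland: 1/√f = -1.8 log₁₀[(0.00126/3.7)^1.11 + 6.9/1.728e+05] = -1.8 log₁₀[0.000141 + 3.99e-05] = 6.736, so f = 0.02204.
Total minor-loss coefficient ΣK = 4·0.4 = 1.6.
ΔP = [f·L/D + ΣK]·(ρV²/2) = [0.02204·454/0.0804 + 1.6]·(819·4.96²/2) = [124.4 + 1.6]·1.007e+04 = 1.27e+06 Pa.
ΔP = 1.27e+06 Pa = 1270 kPa.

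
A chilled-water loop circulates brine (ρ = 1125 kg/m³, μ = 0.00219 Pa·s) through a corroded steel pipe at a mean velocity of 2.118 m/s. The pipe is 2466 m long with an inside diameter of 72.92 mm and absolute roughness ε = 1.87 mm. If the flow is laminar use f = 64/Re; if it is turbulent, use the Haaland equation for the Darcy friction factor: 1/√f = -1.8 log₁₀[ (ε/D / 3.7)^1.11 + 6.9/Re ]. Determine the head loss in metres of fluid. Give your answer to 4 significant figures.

h_f ≈ 418.7 m

Reynolds number Re = ρVD/μ = 1125 · 2.118 · 0.07292 / 0.00219 = 7.934e+04.
Re > 4000 → turbulent. Relative roughness ε/D = 0.00187/0.07292 = 0.0256. Haaland: 1/√f = -1.8 log₁₀[(0.0256/3.7)^1.11 + 6.9/7.934e+04] = -1.8 log₁₀[0.00401 + 8.7e-05] = 4.297, so f = 0.05415.
Darcy-Weisbach: ΔP = f(L/D)(ρV²/2) = 0.05415·(2466/0.07292)·(1125·2.118²/2) = 0.05415·3.382e+04·2523 = 4.621e+06 Pa.
Head loss h_f = ΔP/(ρg) = 4.621e+06/(1125·9.81) = 418.7 m.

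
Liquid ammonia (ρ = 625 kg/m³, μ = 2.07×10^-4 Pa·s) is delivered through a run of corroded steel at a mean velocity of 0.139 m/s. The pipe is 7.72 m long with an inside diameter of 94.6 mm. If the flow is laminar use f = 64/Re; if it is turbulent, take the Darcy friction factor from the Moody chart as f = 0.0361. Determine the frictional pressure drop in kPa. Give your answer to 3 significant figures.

ΔP ≈ 0.0178 kPa

Reynolds number Re = ρVD/μ = 625 · 0.139 · 0.0946 / 0.000207 = 3.97e+04.
Re > 4000 → turbulent; use the Moody-chart value f = 0.0361.
Darcy-Weisbach: ΔP = f(L/D)(ρV²/2) = 0.0361·(7.72/0.0946)·(625·0.139²/2) = 0.0361·81.61·6.038 = 17.79 Pa.
ΔP = 17.79 Pa = 0.0178 kPa.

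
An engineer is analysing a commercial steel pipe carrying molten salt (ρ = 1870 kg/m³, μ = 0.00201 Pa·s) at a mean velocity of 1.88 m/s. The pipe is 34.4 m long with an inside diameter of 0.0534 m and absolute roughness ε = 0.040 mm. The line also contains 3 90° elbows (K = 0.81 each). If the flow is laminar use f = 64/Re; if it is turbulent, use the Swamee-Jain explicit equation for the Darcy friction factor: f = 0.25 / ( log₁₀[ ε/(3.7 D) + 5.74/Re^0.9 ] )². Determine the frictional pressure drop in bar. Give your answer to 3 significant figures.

Reynolds number Re = ρVD/μ = 1870 · 1.88 · 0.0534 / 0.00201 = 9.34e+04.
Re > 4000 → turbulent. Relative roughness ε/D = 4e-05/0.0534 = 0.000749. Swamee-Jain: f = 0.25/(log₁₀[0.000749/3.7 + 5.74/9.34e+04^0.9])² = 0.25/(log₁₀[0.000202 + 0.000193])² = 0.25/(-3.403)² = 0.02159.
Total minor-loss coefficient ΣK = 3·0.81 = 2.43.
ΔP = [f·L/D + ΣK]·(ρV²/2) = [0.02159·34.4/0.0534 + 2.43]·(1870·1.88²/2) = [13.91 + 2.43]·3305 = 5.399e+04 Pa.
ΔP = 5.399e+04 Pa = 0.540 bar.

ΔP ≈ 0.540 bar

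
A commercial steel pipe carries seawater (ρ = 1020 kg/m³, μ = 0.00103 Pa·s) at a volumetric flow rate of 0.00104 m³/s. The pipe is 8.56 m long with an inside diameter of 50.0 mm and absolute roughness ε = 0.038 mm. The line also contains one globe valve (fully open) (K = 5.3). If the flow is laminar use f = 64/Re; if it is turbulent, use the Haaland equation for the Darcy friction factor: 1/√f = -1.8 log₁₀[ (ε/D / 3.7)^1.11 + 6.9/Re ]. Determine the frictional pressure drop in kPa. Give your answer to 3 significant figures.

ΔP ≈ 1.39 kPa

Cross-sectional area A = πD²/4 = π(0.05)²/4 = 0.001963 m²; mean velocity V = Q/A = 0.00104/0.001963 = 0.5297 m/s.
Reynolds number Re = ρVD/μ = 1020 · 0.5297 · 0.05 / 0.00103 = 2.623e+04.
Re > 4000 → turbulent. Relative roughness ε/D = 3.8e-05/0.05 = 0.00076. Haaland: 1/√f = -1.8 log₁₀[(0.00076/3.7)^1.11 + 6.9/2.623e+04] = -1.8 log₁₀[8.07e-05 + 0.000263] = 6.235, so f = 0.02573.
Total minor-loss coefficient ΣK = 1·5.3 = 5.3.
ΔP = [f·L/D + ΣK]·(ρV²/2) = [0.02573·8.56/0.05 + 5.3]·(1020·0.5297²/2) = [4.404 + 5.3]·143.1 = 1388 Pa.
ΔP = 1388 Pa = 1.39 kPa.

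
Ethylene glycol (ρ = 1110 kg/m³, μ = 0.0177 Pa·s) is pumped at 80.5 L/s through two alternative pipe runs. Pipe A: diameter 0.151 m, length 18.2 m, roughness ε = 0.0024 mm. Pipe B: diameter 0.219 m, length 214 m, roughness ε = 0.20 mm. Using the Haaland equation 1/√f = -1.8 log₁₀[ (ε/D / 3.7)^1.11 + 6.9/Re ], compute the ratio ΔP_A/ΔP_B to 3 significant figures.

ΔP_A/ΔP_B ≈ 0.460

Pipe A: V = Q/A = 0.0805/0.01791 = 4.495 m/s; Re = 4.257e+04; ε/D = 1.59e-05; Haaland → f = 0.02152; ΔP_A = f(L/D)(ρV²/2) = 2.909e+04 Pa.
Pipe B: V = Q/A = 0.0805/0.03767 = 2.137 m/s; Re = 2.935e+04; ε/D = 0.000913; Haaland → f = 0.02554; ΔP_B = f(L/D)(ρV²/2) = 6.326e+04 Pa.
ΔP_A/ΔP_B = 2.909e+04/6.326e+04 = 0.460.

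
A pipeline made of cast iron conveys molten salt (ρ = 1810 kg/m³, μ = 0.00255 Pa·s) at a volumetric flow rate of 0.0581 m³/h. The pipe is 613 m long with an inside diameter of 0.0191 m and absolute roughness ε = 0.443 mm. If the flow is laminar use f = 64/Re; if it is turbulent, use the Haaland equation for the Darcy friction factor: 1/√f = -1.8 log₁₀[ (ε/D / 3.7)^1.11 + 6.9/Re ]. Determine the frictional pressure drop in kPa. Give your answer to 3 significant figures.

Q = 0.0581 m³/h = 0.0581/3600 = 1.614e-05 m³/s.
Cross-sectional area A = πD²/4 = π(0.0191)²/4 = 0.0002865 m²; mean velocity V = Q/A = 1.614e-05/0.0002865 = 0.05633 m/s.
Reynolds number Re = ρVD/μ = 1810 · 0.05633 · 0.0191 / 0.00255 = 763.6.
Re < 2300 → laminar flow, so f = 64/Re = 64/763.6 = 0.08381 (the turbulent correlation is not needed).
Darcy-Weisbach: ΔP = f(L/D)(ρV²/2) = 0.08381·(613/0.0191)·(1810·0.05633²/2) = 0.08381·3.209e+04·2.871 = 7723 Pa.
ΔP = 7723 Pa = 7.72 kPa.

ΔP ≈ 7.72 kPa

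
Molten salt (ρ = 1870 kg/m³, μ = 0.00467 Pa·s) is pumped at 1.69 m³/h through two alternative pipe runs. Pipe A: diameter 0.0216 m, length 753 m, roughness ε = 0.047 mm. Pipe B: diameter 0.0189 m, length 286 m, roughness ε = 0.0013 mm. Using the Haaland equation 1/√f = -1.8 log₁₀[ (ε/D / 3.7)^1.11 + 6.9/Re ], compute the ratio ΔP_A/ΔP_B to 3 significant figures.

Pipe A: V = Q/A = 0.0004694/0.0003664 = 1.281 m/s; Re = 1.108e+04; ε/D = 0.00218; Haaland → f = 0.03308; ΔP_A = f(L/D)(ρV²/2) = 1.77e+06 Pa.
Pipe B: V = Q/A = 0.0004694/0.0002806 = 1.673 m/s; Re = 1.266e+04; ε/D = 6.88e-05; Haaland → f = 0.02905; ΔP_B = f(L/D)(ρV²/2) = 1.151e+06 Pa.
ΔP_A/ΔP_B = 1.77e+06/1.151e+06 = 1.54.

ΔP_A/ΔP_B ≈ 1.54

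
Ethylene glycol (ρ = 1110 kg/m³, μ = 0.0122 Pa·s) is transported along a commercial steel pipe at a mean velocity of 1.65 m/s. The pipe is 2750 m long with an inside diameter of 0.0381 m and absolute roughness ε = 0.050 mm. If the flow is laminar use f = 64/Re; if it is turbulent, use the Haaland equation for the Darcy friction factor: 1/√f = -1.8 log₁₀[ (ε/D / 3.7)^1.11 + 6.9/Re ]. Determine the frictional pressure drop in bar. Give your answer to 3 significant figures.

Reynolds number Re = ρVD/μ = 1110 · 1.65 · 0.0381 / 0.0122 = 5720.
Re > 4000 → turbulent. Relative roughness ε/D = 5e-05/0.0381 = 0.00131. Haaland: 1/√f = -1.8 log₁₀[(0.00131/3.7)^1.11 + 6.9/5720] = -1.8 log₁₀[0.000148 + 0.00121] = 5.163, so f = 0.03752.
Darcy-Weisbach: ΔP = f(L/D)(ρV²/2) = 0.03752·(2750/0.0381)·(1110·1.65²/2) = 0.03752·7.218e+04·1511 = 4.092e+06 Pa.
ΔP = 4.092e+06 Pa = 40.9 bar.

ΔP ≈ 40.9 bar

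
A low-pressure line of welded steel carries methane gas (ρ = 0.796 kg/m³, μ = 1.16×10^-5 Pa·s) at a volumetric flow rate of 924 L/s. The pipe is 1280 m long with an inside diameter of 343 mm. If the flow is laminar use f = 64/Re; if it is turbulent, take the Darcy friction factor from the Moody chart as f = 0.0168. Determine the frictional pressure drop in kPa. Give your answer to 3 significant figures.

Q = 924 L/s = 924/1000 = 0.924 m³/s.
Cross-sectional area A = πD²/4 = π(0.343)²/4 = 0.0924 m²; mean velocity V = Q/A = 0.924/0.0924 = 10 m/s.
Reynolds number Re = ρVD/μ = 0.796 · 10 · 0.343 / 1.16e-05 = 2.354e+05.
Re > 4000 → turbulent; use the Moody-chart value f = 0.0168.
Darcy-Weisbach: ΔP = f(L/D)(ρV²/2) = 0.0168·(1280/0.343)·(0.796·10²/2) = 0.0168·3732·39.8 = 2495 Pa.
ΔP = 2495 Pa = 2.50 kPa.

ΔP ≈ 2.50 kPa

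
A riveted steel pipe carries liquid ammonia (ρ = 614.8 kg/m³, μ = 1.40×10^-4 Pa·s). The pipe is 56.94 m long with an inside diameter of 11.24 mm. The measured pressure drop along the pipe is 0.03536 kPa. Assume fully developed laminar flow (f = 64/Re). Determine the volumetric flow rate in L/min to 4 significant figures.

Q ≈ 0.1043 L/min

For laminar flow, f = 64/Re with Re = ρVD/μ, so Darcy-Weisbach reduces to ΔP = 32μLV/D². Solving for V: V = ΔP·D²/(32μL) = 35.36·(0.01124)²/(32·0.00014·56.94) = 0.01751 m/s.
Check: Re = ρVD/μ = 614.8·0.01751·0.01124/0.00014 = 864.4 < 2300, so the laminar assumption holds.
Q = V·A = 0.01751·(π/4·0.01124²) = 1.738e-06 m³/s = 0.1043 L/min.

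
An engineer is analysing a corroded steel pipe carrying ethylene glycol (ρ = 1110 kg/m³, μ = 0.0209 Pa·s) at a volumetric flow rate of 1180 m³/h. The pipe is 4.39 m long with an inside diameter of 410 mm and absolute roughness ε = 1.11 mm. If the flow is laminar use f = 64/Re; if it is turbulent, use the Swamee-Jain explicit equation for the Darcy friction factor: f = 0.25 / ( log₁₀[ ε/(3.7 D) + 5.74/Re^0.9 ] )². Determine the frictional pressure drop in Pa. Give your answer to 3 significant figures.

Q = 1180 m³/h = 1180/3600 = 0.3278 m³/s.
Cross-sectional area A = πD²/4 = π(0.41)²/4 = 0.132 m²; mean velocity V = Q/A = 0.3278/0.132 = 2.483 m/s.
Reynolds number Re = ρVD/μ = 1110 · 2.483 · 0.41 / 0.0209 = 5.406e+04.
Re > 4000 → turbulent. Relative roughness ε/D = 0.00111/0.41 = 0.00271. Swamee-Jain: f = 0.25/(log₁₀[0.00271/3.7 + 5.74/5.406e+04^0.9])² = 0.25/(log₁₀[0.000732 + 0.000316])² = 0.25/(-2.98)² = 0.02815.
Darcy-Weisbach: ΔP = f(L/D)(ρV²/2) = 0.02815·(4.39/0.41)·(1110·2.483²/2) = 0.02815·10.71·3421 = 1031 Pa.

ΔP ≈ 1030 Pa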